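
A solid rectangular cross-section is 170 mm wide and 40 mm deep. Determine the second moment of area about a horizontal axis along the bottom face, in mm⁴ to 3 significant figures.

The section: 170 × 40, A = 6 800 mm², y = 20 mm, Ī = 906 667 mm⁴.
Transfer it to a horizontal axis along the bottom face using Ī + A·d² with d = y − 0:
  the section: d = 20 mm → contributes +3 626 667 mm⁴
Total I = 3 626 667 mm⁴.

I_base ≈ 3.63 × 10⁶ mm⁴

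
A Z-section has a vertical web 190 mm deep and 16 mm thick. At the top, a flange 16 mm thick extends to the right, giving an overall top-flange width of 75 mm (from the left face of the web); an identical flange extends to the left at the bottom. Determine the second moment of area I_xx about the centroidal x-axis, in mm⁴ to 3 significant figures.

Decompose the section into non-overlapping parts with the origin at the bottom-left of its bounding rectangle.
Web: 16 × 190, A = 3 040 mm², y = 95 mm, Ī = 9 145 333 mm⁴.
Top flange (beyond web): 59 × 16, A = 944 mm², y = 182 mm, Ī = 20 139 mm⁴.
Bottom flange (beyond web): 59 × 16, A = 944 mm², y = 8 mm, Ī = 20 139 mm⁴.
Centroid: ȳ = ΣA·y / ΣA = 95 mm.
Transfer each piece to the centroidal x-axis using Ī + A·d² with d = y − 95:
  web: d = 0 mm → contributes +9 145 333 mm⁴
  top flange (beyond web): d = 87 mm → contributes +7 165 275 mm⁴
  bottom flange (beyond web): d = -87 mm → contributes +7 165 275 mm⁴
Total I = 23 475 883 mm⁴.

I_xx ≈ 2.35 × 10⁷ mm⁴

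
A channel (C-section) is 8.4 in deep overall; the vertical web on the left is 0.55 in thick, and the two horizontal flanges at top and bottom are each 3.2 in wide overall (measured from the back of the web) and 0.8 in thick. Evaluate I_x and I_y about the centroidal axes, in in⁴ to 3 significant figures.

Decompose the section into non-overlapping parts with the origin at the bottom-left of its bounding rectangle.
Web: 0.55 × 8.4, A = 4.62 in², y = 4.2 in, Ī = 27.166 in⁴.
Top flange (beyond web): 2.65 × 0.8, A = 2.12 in², y = 8 in, Ī = 0.11307 in⁴.
Bottom flange (beyond web): 2.65 × 0.8, A = 2.12 in², y = 0.4 in, Ī = 0.11307 in⁴.
By symmetry the centroid is at mid-height, ȳ = 4.2 in.
Transfer each piece to the centroidal x-axis using Ī + A·d² with d = y − 4.2:
  web: d = 0 in → contributes +27.166 in⁴
  top flange (beyond web): d = 3.8 in → contributes +30.726 in⁴
  bottom flange (beyond web): d = -3.8 in → contributes +30.726 in⁴
Total I = 88.617 in⁴.
For the y-axis: x̄ = 1.0407 in.
Repeating about the centroidal y-axis gives I_y = 8.2577 in⁴.

I_x ≈ 88.6 in⁴, I_y ≈ 8.26 in⁴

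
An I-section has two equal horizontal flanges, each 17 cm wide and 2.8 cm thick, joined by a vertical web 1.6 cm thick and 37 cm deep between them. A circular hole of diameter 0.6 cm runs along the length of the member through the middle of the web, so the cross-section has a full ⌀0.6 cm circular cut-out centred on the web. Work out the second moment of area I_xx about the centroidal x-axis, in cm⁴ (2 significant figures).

Treat the section as a set of non-overlapping primitives; coordinates are from the bounding-box lower-left.
Bottom flange: 17 × 2.8, A = 47.6 cm², y = 1.4 cm, Ī = 31.1 cm⁴.
Web: 1.6 × 37, A = 59.2 cm², y = 21.3 cm, Ī = 6 754 cm⁴.
Top flange: 17 × 2.8, A = 47.6 cm², y = 41.2 cm, Ī = 31.1 cm⁴.
Hole (subtracted): ⌀0.6, A = 0.2827 cm², y = 21.3 cm, Ī = 0.006362 cm⁴.
By symmetry the centroid is at mid-height, ȳ = 21.3 cm.
Transfer each piece to the centroidal x-axis using Ī + A·d² with d = y − 21.3:
  bottom flange: d = -19.9 cm → contributes +18 881 cm⁴
  web: d = 0 cm → contributes +6 754 cm⁴
  top flange: d = 19.9 cm → contributes +18 881 cm⁴
  hole: d = 0 cm → contributes −0.006362 cm⁴
Total I = 44 516 cm⁴.

I_xx ≈ 4.5 × 10⁴ cm⁴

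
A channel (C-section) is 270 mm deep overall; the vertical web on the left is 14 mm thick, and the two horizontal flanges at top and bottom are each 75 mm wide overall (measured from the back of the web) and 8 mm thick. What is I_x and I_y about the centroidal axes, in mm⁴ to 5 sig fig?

I_x ≈ 3.9718 × 10⁷ mm⁴, I_y ≈ 1.4552 × 10⁶ mm⁴

Decompose the section into non-overlapping parts with the origin at the bottom-left of its bounding rectangle.
Web: 14 × 270, A = 3 780 mm², y = 135 mm, Ī = 22 963 500 mm⁴.
Top flange (beyond web): 61 × 8, A = 488 mm², y = 266 mm, Ī = 2602.667 mm⁴.
Bottom flange (beyond web): 61 × 8, A = 488 mm², y = 4 mm, Ī = 2602.667 mm⁴.
By symmetry the centroid is at mid-height, ȳ = 135 mm.
Transfer each piece to the centroidal x-axis using Ī + A·d² with d = y − 135:
  web: d = 0 mm → contributes +22 963 500 mm⁴
  top flange (beyond web): d = 131 mm → contributes +8 377 171 mm⁴
  bottom flange (beyond web): d = -131 mm → contributes +8 377 171 mm⁴
Total I = 39 717 841 mm⁴.
For the y-axis: x̄ = 14.69554 mm.
Repeating about the centroidal y-axis gives I_y = 1 455 224 mm⁴.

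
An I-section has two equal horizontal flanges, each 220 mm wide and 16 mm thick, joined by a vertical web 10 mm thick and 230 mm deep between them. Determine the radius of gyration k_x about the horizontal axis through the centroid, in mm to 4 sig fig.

k_x ≈ 111.8 mm

Break the section into simple shapes (no overlaps), measuring from the bottom-left corner of the bounding box.
Bottom flange: 220 × 16, A = 3 520 mm², y = 8 mm, Ī = 75093.3 mm⁴.
Web: 10 × 230, A = 2 300 mm², y = 131 mm, Ī = 10 139 167 mm⁴.
Top flange: 220 × 16, A = 3 520 mm², y = 254 mm, Ī = 75093.3 mm⁴.
By symmetry the centroid is at mid-height, ȳ = 131 mm.
Transfer each piece to the horizontal axis through the centroid using Ī + A·d² with d = y − 131:
  bottom flange: d = -123 mm → contributes +53 329 173 mm⁴
  web: d = 0 mm → contributes +10 139 167 mm⁴
  top flange: d = 123 mm → contributes +53 329 173 mm⁴
Total I = 116 797 513 mm⁴.
Radius of gyration: k = √(I/A) = √(116 797 513 / 9 340) = 111.826 mm.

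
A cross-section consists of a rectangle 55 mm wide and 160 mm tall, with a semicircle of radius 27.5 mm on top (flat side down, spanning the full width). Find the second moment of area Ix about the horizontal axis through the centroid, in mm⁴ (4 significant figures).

Decompose the section into non-overlapping parts with the origin at the bottom-left of its bounding rectangle.
Rectangular body: 55 × 160, A = 8 800 mm², y = 80 mm, Ī = 18 773 333 mm⁴.
Semicircular cap: semicircle r = 27.5, A = 1187.91 mm², y = 171.671 mm, Ī = 62771.5 mm⁴.
Centroid: ȳ = ΣA·y / ΣA = 90.903 mm.
Transfer each piece to the horizontal axis through the centroid using Ī + A·d² with d = y − 90.903:
  rectangular body: d = -10.903 mm → contributes +19 819 428 mm⁴
  semicircular cap: d = 80.7684 mm → contributes +7 812 176 mm⁴
Total I = 27 631 604 mm⁴.

Ix ≈ 2.763 × 10⁷ mm⁴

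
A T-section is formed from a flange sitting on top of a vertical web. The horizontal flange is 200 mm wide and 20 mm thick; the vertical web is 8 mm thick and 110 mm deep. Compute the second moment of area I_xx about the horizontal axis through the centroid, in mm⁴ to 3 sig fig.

I_xx ≈ 4.07 × 10⁶ mm⁴

Split into non-overlapping primitives; take the origin at the lower-left of the bounding box.
Flange: 200 × 20, A = 4 000 mm², y = 120 mm, Ī = 133 333 mm⁴.
Web: 8 × 110, A = 880 mm², y = 55 mm, Ī = 887 333 mm⁴.
Centroid: ȳ = ΣA·y / ΣA = 108.28 mm.
Transfer each piece to the horizontal axis through the centroid using Ī + A·d² with d = y − 108.28:
  flange: d = 11.721 mm → contributes +682 890 mm⁴
  web: d = -53.279 mm → contributes +3 385 318 mm⁴
Total I = 4 068 208 mm⁴.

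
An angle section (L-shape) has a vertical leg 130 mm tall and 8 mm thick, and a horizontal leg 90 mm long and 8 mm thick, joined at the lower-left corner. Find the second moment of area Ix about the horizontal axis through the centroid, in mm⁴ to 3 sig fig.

Split into non-overlapping primitives; take the origin at the lower-left of the bounding box.
Vertical leg: 8 × 130, A = 1 040 mm², y = 65 mm, Ī = 1 464 667 mm⁴.
Horizontal leg (remainder): 82 × 8, A = 656 mm², y = 4 mm, Ī = 3498.7 mm⁴.
Centroid: ȳ = ΣA·y / ΣA = 41.406 mm.
Transfer each piece to the horizontal axis through the centroid using Ī + A·d² with d = y − 41.406:
  vertical leg: d = 23.594 mm → contributes +2 043 627 mm⁴
  horizontal leg (remainder): d = -37.406 mm → contributes +921 363 mm⁴
Total I = 2 964 990 mm⁴.

Ix ≈ 2.96 × 10⁶ mm⁴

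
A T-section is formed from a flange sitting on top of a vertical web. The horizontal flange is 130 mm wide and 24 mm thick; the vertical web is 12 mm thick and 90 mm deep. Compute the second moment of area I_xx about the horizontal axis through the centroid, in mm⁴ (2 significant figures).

Split into non-overlapping primitives; take the origin at the lower-left of the bounding box.
Flange: 130 × 24, A = 3 120 mm², y = 102 mm, Ī = 149 760 mm⁴.
Web: 12 × 90, A = 1 080 mm², y = 45 mm, Ī = 729 000 mm⁴.
Centroid: ȳ = ΣA·y / ΣA = 87.34 mm.
Transfer each piece to the horizontal axis through the centroid using Ī + A·d² with d = y − 87.34:
  flange: d = 14.66 mm → contributes +820 035 mm⁴
  web: d = -42.34 mm → contributes +2 665 351 mm⁴
Total I = 3 485 386 mm⁴.

I_xx ≈ 3.5 × 10⁶ mm⁴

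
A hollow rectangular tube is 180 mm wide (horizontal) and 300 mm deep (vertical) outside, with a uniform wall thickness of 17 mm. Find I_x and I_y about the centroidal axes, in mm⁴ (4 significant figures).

Decompose the section into non-overlapping parts with the origin at the bottom-left of its bounding rectangle.
Outer rectangle: 180 × 300, A = 54 000 mm², y = 150 mm, Ī = 405 000 000 mm⁴.
Inner void (subtracted): 146 × 266, A = 38 836 mm², y = 150 mm, Ī = 228 990 001 mm⁴.
By symmetry the centroid is at mid-height, ȳ = 150 mm.
All pieces are centred on the centroidal x-axis, so I = ΣĪ (holes subtracted) = 176 009 999 mm⁴.
Repeating about the centroidal y-axis gives I_y = 76 814 319 mm⁴.

I_x ≈ 1.760 × 10⁸ mm⁴, I_y ≈ 7.681 × 10⁷ mm⁴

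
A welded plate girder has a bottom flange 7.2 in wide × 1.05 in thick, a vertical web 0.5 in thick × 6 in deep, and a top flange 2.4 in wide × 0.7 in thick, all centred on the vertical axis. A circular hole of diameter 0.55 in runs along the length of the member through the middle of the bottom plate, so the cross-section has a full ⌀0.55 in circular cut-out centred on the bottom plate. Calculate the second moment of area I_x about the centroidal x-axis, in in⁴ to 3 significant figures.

I_x ≈ 85.7 in⁴

Break the section into simple shapes (no overlaps), measuring from the bottom-left corner of the bounding box.
Bottom plate: 7.2 × 1.05, A = 7.56 in², y = 0.525 in, Ī = 0.69458 in⁴.
Web plate: 0.5 × 6, A = 3 in², y = 4.05 in, Ī = 9 in⁴.
Top plate: 2.4 × 0.7, A = 1.68 in², y = 7.4 in, Ī = 0.0686 in⁴.
Hole (subtracted): ⌀0.55, A = 0.23758 in², y = 0.525 in, Ī = 0.0044918 in⁴.
Centroid: ȳ = ΣA·y / ΣA = 2.3684 in.
Transfer each piece to the centroidal x-axis using Ī + A·d² with d = y − 2.3684:
  bottom plate: d = -1.8434 in → contributes +26.384 in⁴
  web plate: d = 1.6816 in → contributes +17.484 in⁴
  top plate: d = 5.0316 in → contributes +42.602 in⁴
  hole: d = -1.8434 in → contributes −0.81181 in⁴
Total I = 85.657 in⁴.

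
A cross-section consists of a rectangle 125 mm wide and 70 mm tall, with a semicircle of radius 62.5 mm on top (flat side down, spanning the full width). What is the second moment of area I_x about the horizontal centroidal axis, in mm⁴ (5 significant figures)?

I_x ≈ 1.8901 × 10⁷ mm⁴

Break the section into simple shapes (no overlaps), measuring from the bottom-left corner of the bounding box.
Rectangular body: 125 × 70, A = 8 750 mm², y = 35 mm, Ī = 3 572 917 mm⁴.
Semicircular cap: semicircle r = 62.5, A = 6135.923 mm², y = 96.52582 mm, Ī = 1 674 758 mm⁴.
Centroid: ȳ = ΣA·y / ΣA = 60.36072 mm.
Transfer each piece to the horizontal centroidal axis using Ī + A·d² with d = y − 60.36072:
  rectangular body: d = -25.36072 mm → contributes +9 200 620 mm⁴
  semicircular cap: d = 36.1651 mm → contributes +9 700 023 mm⁴
Total I = 18 900 643 mm⁴.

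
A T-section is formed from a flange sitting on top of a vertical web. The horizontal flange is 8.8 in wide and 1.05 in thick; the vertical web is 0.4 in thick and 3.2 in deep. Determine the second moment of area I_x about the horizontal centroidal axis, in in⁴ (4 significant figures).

Split into non-overlapping primitives; take the origin at the lower-left of the bounding box.
Flange: 8.8 × 1.05, A = 9.24 in², y = 3.725 in, Ī = 0.848925 in⁴.
Web: 0.4 × 3.2, A = 1.28 in², y = 1.6 in, Ī = 1.09227 in⁴.
Centroid: ȳ = ΣA·y / ΣA = 3.46644 in.
Transfer each piece to the horizontal centroidal axis using Ī + A·d² with d = y − 3.46644:
  flange: d = 0.258555 in → contributes +1.46663 in⁴
  web: d = -1.86644 in → contributes +5.5513 in⁴
Total I = 7.01792 in⁴.

I_x ≈ 7.018 in⁴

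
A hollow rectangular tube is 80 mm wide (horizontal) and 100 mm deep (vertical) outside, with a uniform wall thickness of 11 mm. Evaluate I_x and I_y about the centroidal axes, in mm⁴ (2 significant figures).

Split into non-overlapping primitives; take the origin at the lower-left of the bounding box.
Outer rectangle: 80 × 100, A = 8 000 mm², y = 50 mm, Ī = 6 666 667 mm⁴.
Inner void (subtracted): 58 × 78, A = 4 524 mm², y = 50 mm, Ī = 2 293 668 mm⁴.
By symmetry the centroid is at mid-height, ȳ = 50 mm.
All pieces are centred on the centroidal x-axis, so I = ΣĪ (holes subtracted) = 4 372 999 mm⁴.
Repeating about the centroidal y-axis gives I_y = 2 998 439 mm⁴.

I_x ≈ 4.4 × 10⁶ mm⁴, I_y ≈ 3.0 × 10⁶ mm⁴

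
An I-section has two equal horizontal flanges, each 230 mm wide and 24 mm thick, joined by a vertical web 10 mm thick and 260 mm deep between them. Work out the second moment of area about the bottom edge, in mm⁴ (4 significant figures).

I_base ≈ 5.613 × 10⁸ mm⁴

Decompose the section into non-overlapping parts with the origin at the bottom-left of its bounding rectangle.
Bottom flange: 230 × 24, A = 5 520 mm², y = 12 mm, Ī = 264 960 mm⁴.
Web: 10 × 260, A = 2 600 mm², y = 154 mm, Ī = 14 646 667 mm⁴.
Top flange: 230 × 24, A = 5 520 mm², y = 296 mm, Ī = 264 960 mm⁴.
Transfer each piece to a horizontal axis along the bottom face using Ī + A·d² with d = y − 0:
  bottom flange: d = 12 mm → contributes +1 059 840 mm⁴
  web: d = 154 mm → contributes +76 308 267 mm⁴
  top flange: d = 296 mm → contributes +483 905 280 mm⁴
Total I = 561 273 387 mm⁴.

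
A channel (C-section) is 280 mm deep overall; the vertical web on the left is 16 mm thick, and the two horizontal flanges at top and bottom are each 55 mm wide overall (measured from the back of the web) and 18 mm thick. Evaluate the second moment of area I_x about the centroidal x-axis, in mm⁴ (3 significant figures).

Break the section into simple shapes (no overlaps), measuring from the bottom-left corner of the bounding box.
Web: 16 × 280, A = 4 480 mm², y = 140 mm, Ī = 29 269 333 mm⁴.
Top flange (beyond web): 39 × 18, A = 702 mm², y = 271 mm, Ī = 18 954 mm⁴.
Bottom flange (beyond web): 39 × 18, A = 702 mm², y = 9 mm, Ī = 18 954 mm⁴.
By symmetry the centroid is at mid-height, ȳ = 140 mm.
Transfer each piece to the centroidal x-axis using Ī + A·d² with d = y − 140:
  web: d = 0 mm → contributes +29 269 333 mm⁴
  top flange (beyond web): d = 131 mm → contributes +12 065 976 mm⁴
  bottom flange (beyond web): d = -131 mm → contributes +12 065 976 mm⁴
Total I = 53 401 285 mm⁴.

I_x ≈ 5.34 × 10⁷ mm⁴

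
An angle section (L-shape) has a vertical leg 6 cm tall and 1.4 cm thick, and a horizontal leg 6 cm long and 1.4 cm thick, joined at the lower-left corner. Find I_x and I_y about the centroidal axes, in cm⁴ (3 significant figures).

I_x ≈ 45.5 cm⁴, I_y ≈ 45.5 cm⁴

Treat the section as a set of non-overlapping primitives; coordinates are from the bounding-box lower-left.
Vertical leg: 1.4 × 6, A = 8.4 cm², y = 3 cm, Ī = 25.2 cm⁴.
Horizontal leg (remainder): 4.6 × 1.4, A = 6.44 cm², y = 0.7 cm, Ī = 1.0519 cm⁴.
Centroid: ȳ = ΣA·y / ΣA = 2.0019 cm.
Transfer each piece to the centroidal x-axis using Ī + A·d² with d = y − 2.0019:
  vertical leg: d = 0.99811 cm → contributes +33.568 cm⁴
  horizontal leg (remainder): d = -1.3019 cm → contributes +11.967 cm⁴
Total I = 45.535 cm⁴.
For the y-axis: x̄ = 2.0019 cm.
Repeating about the centroidal y-axis gives I_y = 45.535 cm⁴.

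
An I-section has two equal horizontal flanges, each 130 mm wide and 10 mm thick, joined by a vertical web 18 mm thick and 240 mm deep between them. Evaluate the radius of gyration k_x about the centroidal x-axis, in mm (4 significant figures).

Treat the section as a set of non-overlapping primitives; coordinates are from the bounding-box lower-left.
Bottom flange: 130 × 10, A = 1 300 mm², y = 5 mm, Ī = 10833.3 mm⁴.
Web: 18 × 240, A = 4 320 mm², y = 130 mm, Ī = 20 736 000 mm⁴.
Top flange: 130 × 10, A = 1 300 mm², y = 255 mm, Ī = 10833.3 mm⁴.
By symmetry the centroid is at mid-height, ȳ = 130 mm.
Transfer each piece to the centroidal x-axis using Ī + A·d² with d = y − 130:
  bottom flange: d = -125 mm → contributes +20 323 333 mm⁴
  web: d = 0 mm → contributes +20 736 000 mm⁴
  top flange: d = 125 mm → contributes +20 323 333 mm⁴
Total I = 61 382 667 mm⁴.
Radius of gyration: k = √(I/A) = √(61 382 667 / 6 920) = 94.1824 mm.

k_x ≈ 94.18 mm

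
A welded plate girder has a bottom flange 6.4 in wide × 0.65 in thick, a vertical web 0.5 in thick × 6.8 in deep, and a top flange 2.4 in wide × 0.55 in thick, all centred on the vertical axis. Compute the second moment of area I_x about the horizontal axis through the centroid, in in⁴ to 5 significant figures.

Treat the section as a set of non-overlapping primitives; coordinates are from the bounding-box lower-left.
Bottom plate: 6.4 × 0.65, A = 4.16 in², y = 0.325 in, Ī = 0.1464667 in⁴.
Web plate: 0.5 × 6.8, A = 3.4 in², y = 4.05 in, Ī = 13.10133 in⁴.
Top plate: 2.4 × 0.55, A = 1.32 in², y = 7.725 in, Ī = 0.033275 in⁴.
Centroid: ȳ = ΣA·y / ΣA = 2.851239 in.
Transfer each piece to the horizontal axis through the centroid using Ī + A·d² with d = y − 2.851239:
  bottom plate: d = -2.526239 in → contributes +26.6951 in⁴
  web plate: d = 1.198761 in → contributes +17.98723 in⁴
  top plate: d = 4.873761 in → contributes +31.38796 in⁴
Total I = 76.07029 in⁴.

I_x ≈ 76.070 in⁴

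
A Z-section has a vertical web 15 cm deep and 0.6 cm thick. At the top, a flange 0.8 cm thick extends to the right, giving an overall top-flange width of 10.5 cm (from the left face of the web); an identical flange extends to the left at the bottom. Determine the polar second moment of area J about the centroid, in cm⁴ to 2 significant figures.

J ≈ 1500 cm⁴

Treat the section as a set of non-overlapping primitives; coordinates are from the bounding-box lower-left.
Web: 0.6 × 15, A = 9 cm², y = 7.5 cm, Ī = 168.8 cm⁴.
Top flange (beyond web): 9.9 × 0.8, A = 7.92 cm², y = 14.6 cm, Ī = 0.4224 cm⁴.
Bottom flange (beyond web): 9.9 × 0.8, A = 7.92 cm², y = 0.4 cm, Ī = 0.4224 cm⁴.
Centroid: ȳ = ΣA·y / ΣA = 7.5 cm.
Transfer each piece to the centroidal x-axis using Ī + A·d² with d = y − 7.5:
  web: d = 0 cm → contributes +168.8 cm⁴
  top flange (beyond web): d = 7.1 cm → contributes +399.7 cm⁴
  bottom flange (beyond web): d = -7.1 cm → contributes +399.7 cm⁴
Total I = 968.1 cm⁴.
For the y-axis: x̄ = 10.2 cm.
Repeating about the centroidal y-axis gives I_y = 566.2 cm⁴.
Polar second moment: J = I_x + I_y = 1 534 cm⁴.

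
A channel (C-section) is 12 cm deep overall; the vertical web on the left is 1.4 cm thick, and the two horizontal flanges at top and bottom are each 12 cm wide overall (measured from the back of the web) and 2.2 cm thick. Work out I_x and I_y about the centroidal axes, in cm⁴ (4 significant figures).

I_x ≈ 1340 cm⁴, I_y ≈ 884.1 cm⁴

Split into non-overlapping primitives; take the origin at the lower-left of the bounding box.
Web: 1.4 × 12, A = 16.8 cm², y = 6 cm, Ī = 201.6 cm⁴.
Top flange (beyond web): 10.6 × 2.2, A = 23.32 cm², y = 10.9 cm, Ī = 9.40573 cm⁴.
Bottom flange (beyond web): 10.6 × 2.2, A = 23.32 cm², y = 1.1 cm, Ī = 9.40573 cm⁴.
By symmetry the centroid is at mid-height, ȳ = 6 cm.
Transfer each piece to the centroidal x-axis using Ī + A·d² with d = y − 6:
  web: d = 0 cm → contributes +201.6 cm⁴
  top flange (beyond web): d = 4.9 cm → contributes +569.319 cm⁴
  bottom flange (beyond web): d = -4.9 cm → contributes +569.319 cm⁴
Total I = 1340.24 cm⁴.
For the y-axis: x̄ = 5.1111 cm.
Repeating about the centroidal y-axis gives I_y = 884.088 cm⁴.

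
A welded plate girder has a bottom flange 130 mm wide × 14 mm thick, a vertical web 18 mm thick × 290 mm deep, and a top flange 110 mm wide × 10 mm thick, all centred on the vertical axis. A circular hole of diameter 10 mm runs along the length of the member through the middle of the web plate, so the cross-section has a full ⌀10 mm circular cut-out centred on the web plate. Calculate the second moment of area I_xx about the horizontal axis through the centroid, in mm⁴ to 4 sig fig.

Treat the section as a set of non-overlapping primitives; coordinates are from the bounding-box lower-left.
Bottom plate: 130 × 14, A = 1 820 mm², y = 7 mm, Ī = 29726.7 mm⁴.
Web plate: 18 × 290, A = 5 220 mm², y = 159 mm, Ī = 36 583 500 mm⁴.
Top plate: 110 × 10, A = 1 100 mm², y = 309 mm, Ī = 9166.67 mm⁴.
Hole (subtracted): ⌀10, A = 78.5398 mm², y = 159 mm, Ī = 490.874 mm⁴.
Centroid: ȳ = ΣA·y / ΣA = 145.151 mm.
Transfer each piece to the horizontal axis through the centroid using Ī + A·d² with d = y − 145.151:
  bottom plate: d = -138.151 mm → contributes +34 765 896 mm⁴
  web plate: d = 13.8486 mm → contributes +37 584 612 mm⁴
  top plate: d = 163.849 mm → contributes +29 540 170 mm⁴
  hole: d = 13.8486 mm → contributes −15553.5 mm⁴
Total I = 101 875 124 mm⁴.

I_xx ≈ 1.019 × 10⁸ mm⁴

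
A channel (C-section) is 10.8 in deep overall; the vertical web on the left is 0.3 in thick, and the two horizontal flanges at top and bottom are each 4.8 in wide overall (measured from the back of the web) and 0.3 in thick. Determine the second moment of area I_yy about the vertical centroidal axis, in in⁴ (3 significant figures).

I_yy ≈ 13.1 in⁴

Split into non-overlapping primitives; take the origin at the lower-left of the bounding box.
Web: 0.3 × 10.8, A = 3.24 in², x = 0.15 in, Ī = 0.0243 in⁴.
Top flange (beyond web): 4.5 × 0.3, A = 1.35 in², x = 2.55 in, Ī = 2.2781 in⁴.
Bottom flange (beyond web): 4.5 × 0.3, A = 1.35 in², x = 2.55 in, Ī = 2.2781 in⁴.
Centroid: x̄ = ΣA·x / ΣA = 1.2409 in.
Transfer each piece to the vertical centroidal axis using Ī + A·d² with d = x − 1.2409:
  web: d = -1.0909 in → contributes +3.8802 in⁴
  top flange (beyond web): d = 1.3091 in → contributes +4.5916 in⁴
  bottom flange (beyond web): d = 1.3091 in → contributes +4.5916 in⁴
Total I = 13.063 in⁴.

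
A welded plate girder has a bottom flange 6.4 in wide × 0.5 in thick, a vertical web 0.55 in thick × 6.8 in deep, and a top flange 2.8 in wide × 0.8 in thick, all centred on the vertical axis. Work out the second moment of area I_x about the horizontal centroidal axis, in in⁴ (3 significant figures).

I_x ≈ 88.5 in⁴

Treat the section as a set of non-overlapping primitives; coordinates are from the bounding-box lower-left.
Bottom plate: 6.4 × 0.5, A = 3.2 in², y = 0.25 in, Ī = 0.066667 in⁴.
Web plate: 0.55 × 6.8, A = 3.74 in², y = 3.9 in, Ī = 14.411 in⁴.
Top plate: 2.8 × 0.8, A = 2.24 in², y = 7.7 in, Ī = 0.11947 in⁴.
Centroid: ȳ = ΣA·y / ΣA = 3.5549 in.
Transfer each piece to the horizontal centroidal axis using Ī + A·d² with d = y − 3.5549:
  bottom plate: d = -3.3049 in → contributes +35.018 in⁴
  web plate: d = 0.3451 in → contributes +14.857 in⁴
  top plate: d = 4.1451 in → contributes +38.607 in⁴
Total I = 88.482 in⁴.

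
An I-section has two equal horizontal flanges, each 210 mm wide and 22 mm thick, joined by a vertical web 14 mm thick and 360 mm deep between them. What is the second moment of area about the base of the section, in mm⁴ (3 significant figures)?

Split into non-overlapping primitives; take the origin at the lower-left of the bounding box.
Bottom flange: 210 × 22, A = 4 620 mm², y = 11 mm, Ī = 186 340 mm⁴.
Web: 14 × 360, A = 5 040 mm², y = 202 mm, Ī = 54 432 000 mm⁴.
Top flange: 210 × 22, A = 4 620 mm², y = 393 mm, Ī = 186 340 mm⁴.
Transfer each piece to a horizontal axis along the bottom face using Ī + A·d² with d = y − 0:
  bottom flange: d = 11 mm → contributes +745 360 mm⁴
  web: d = 202 mm → contributes +260 084 160 mm⁴
  top flange: d = 393 mm → contributes +713 740 720 mm⁴
Total I = 974 570 240 mm⁴.

I_base ≈ 9.75 × 10⁸ mm⁴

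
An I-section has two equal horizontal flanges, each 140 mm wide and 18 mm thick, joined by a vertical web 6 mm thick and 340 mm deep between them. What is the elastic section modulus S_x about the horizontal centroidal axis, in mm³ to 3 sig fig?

Split into non-overlapping primitives; take the origin at the lower-left of the bounding box.
Bottom flange: 140 × 18, A = 2 520 mm², y = 9 mm, Ī = 68 040 mm⁴.
Web: 6 × 340, A = 2 040 mm², y = 188 mm, Ī = 19 652 000 mm⁴.
Top flange: 140 × 18, A = 2 520 mm², y = 367 mm, Ī = 68 040 mm⁴.
By symmetry the centroid is at mid-height, ȳ = 188 mm.
Transfer each piece to the horizontal centroidal axis using Ī + A·d² with d = y − 188:
  bottom flange: d = -179 mm → contributes +80 811 360 mm⁴
  web: d = 0 mm → contributes +19 652 000 mm⁴
  top flange: d = 179 mm → contributes +80 811 360 mm⁴
Total I = 181 274 720 mm⁴.
Extreme fibre distance c = 188 mm; S = I/c = 964 227 mm³.

S_x ≈ 9.64 × 10⁵ mm³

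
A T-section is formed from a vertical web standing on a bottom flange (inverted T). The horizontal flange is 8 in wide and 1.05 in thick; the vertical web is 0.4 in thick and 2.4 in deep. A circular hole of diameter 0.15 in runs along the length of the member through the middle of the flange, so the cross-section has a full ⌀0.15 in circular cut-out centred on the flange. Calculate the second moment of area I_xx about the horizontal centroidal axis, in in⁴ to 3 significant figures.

Treat the section as a set of non-overlapping primitives; coordinates are from the bounding-box lower-left.
Flange: 8 × 1.05, A = 8.4 in², y = 0.525 in, Ī = 0.77175 in⁴.
Web: 0.4 × 2.4, A = 0.96 in², y = 2.25 in, Ī = 0.4608 in⁴.
Hole (subtracted): ⌀0.15, A = 0.017671 in², y = 0.525 in, Ī = 0.00002485 in⁴.
Centroid: ȳ = ΣA·y / ΣA = 0.70226 in.
Transfer each piece to the horizontal centroidal axis using Ī + A·d² with d = y − 0.70226:
  flange: d = -0.17726 in → contributes +1.0357 in⁴
  web: d = 1.5477 in → contributes +2.7605 in⁴
  hole: d = -0.17726 in → contributes −0.00058009 in⁴
Total I = 3.7956 in⁴.

I_xx ≈ 3.80 in⁴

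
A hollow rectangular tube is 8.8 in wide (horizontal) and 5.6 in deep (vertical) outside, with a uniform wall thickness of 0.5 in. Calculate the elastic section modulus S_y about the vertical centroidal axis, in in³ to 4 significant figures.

S_y ≈ 30.93 in³

Break the section into simple shapes (no overlaps), measuring from the bottom-left corner of the bounding box.
Outer rectangle: 8.8 × 5.6, A = 49.28 in², x = 4.4 in, Ī = 318.02 in⁴.
Inner void (subtracted): 7.8 × 4.6, A = 35.88 in², x = 4.4 in, Ī = 181.912 in⁴.
By symmetry the centroid is at mid-width, x̄ = 4.4 in.
All pieces are centred on the vertical centroidal axis, so I = ΣĪ (holes subtracted) = 136.109 in⁴.
Extreme fibre distance c = 4.4 in; S = I/c = 30.9338 in³.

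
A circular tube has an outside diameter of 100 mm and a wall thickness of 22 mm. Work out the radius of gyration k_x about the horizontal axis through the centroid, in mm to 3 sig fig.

Decompose the section into non-overlapping parts with the origin at the bottom-left of its bounding rectangle.
Outer circle: ⌀100, A = 7 854 mm², y = 50 mm, Ī = 4 908 739 mm⁴.
Bore (subtracted): ⌀56, A = 2 463 mm², y = 50 mm, Ī = 482 750 mm⁴.
By symmetry the centroid is at mid-height, ȳ = 50 mm.
All pieces are centred on the horizontal axis through the centroid, so I = ΣĪ (holes subtracted) = 4 425 989 mm⁴.
Radius of gyration: k = √(I/A) = √(4 425 989 / 5 391) = 28.653 mm.

k_x ≈ 28.7 mm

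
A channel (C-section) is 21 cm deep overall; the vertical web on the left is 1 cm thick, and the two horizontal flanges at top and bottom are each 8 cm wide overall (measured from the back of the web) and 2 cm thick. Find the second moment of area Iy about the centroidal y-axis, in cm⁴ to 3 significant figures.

Iy ≈ 308 cm⁴

Decompose the section into non-overlapping parts with the origin at the bottom-left of its bounding rectangle.
Web: 1 × 21, A = 21 cm², x = 0.5 cm, Ī = 1.75 cm⁴.
Top flange (beyond web): 7 × 2, A = 14 cm², x = 4.5 cm, Ī = 57.167 cm⁴.
Bottom flange (beyond web): 7 × 2, A = 14 cm², x = 4.5 cm, Ī = 57.167 cm⁴.
Centroid: x̄ = ΣA·x / ΣA = 2.7857 cm.
Transfer each piece to the centroidal y-axis using Ī + A·d² with d = x − 2.7857:
  web: d = -2.2857 cm → contributes +111.46 cm⁴
  top flange (beyond web): d = 1.7143 cm → contributes +98.31 cm⁴
  bottom flange (beyond web): d = 1.7143 cm → contributes +98.31 cm⁴
Total I = 308.08 cm⁴.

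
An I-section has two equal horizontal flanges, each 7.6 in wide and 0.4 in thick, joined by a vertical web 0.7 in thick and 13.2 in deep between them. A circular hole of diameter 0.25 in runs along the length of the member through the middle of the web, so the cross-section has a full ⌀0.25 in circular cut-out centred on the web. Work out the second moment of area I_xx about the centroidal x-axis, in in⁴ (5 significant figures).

Split into non-overlapping primitives; take the origin at the lower-left of the bounding box.
Bottom flange: 7.6 × 0.4, A = 3.04 in², y = 0.2 in, Ī = 0.04053333 in⁴.
Web: 0.7 × 13.2, A = 9.24 in², y = 7 in, Ī = 134.1648 in⁴.
Top flange: 7.6 × 0.4, A = 3.04 in², y = 13.8 in, Ī = 0.04053333 in⁴.
Hole (subtracted): ⌀0.25, A = 0.04908739 in², y = 7 in, Ī = 0.0001917476 in⁴.
By symmetry the centroid is at mid-height, ȳ = 7 in.
Transfer each piece to the centroidal x-axis using Ī + A·d² with d = y − 7:
  bottom flange: d = -6.8 in → contributes +140.6101 in⁴
  web: d = 0 in → contributes +134.1648 in⁴
  top flange: d = 6.8 in → contributes +140.6101 in⁴
  hole: d = 0 in → contributes −0.0001917476 in⁴
Total I = 415.3849 in⁴.

I_xx ≈ 415.38 in⁴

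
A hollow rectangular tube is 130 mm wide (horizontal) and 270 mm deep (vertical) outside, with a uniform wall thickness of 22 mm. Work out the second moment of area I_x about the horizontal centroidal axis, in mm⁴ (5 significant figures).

I_x ≈ 1.3051 × 10⁸ mm⁴

Treat the section as a set of non-overlapping primitives; coordinates are from the bounding-box lower-left.
Outer rectangle: 130 × 270, A = 35 100 mm², y = 135 mm, Ī = 213 232 500 mm⁴.
Inner void (subtracted): 86 × 226, A = 19 436 mm², y = 135 mm, Ī = 82 726 095 mm⁴.
By symmetry the centroid is at mid-height, ȳ = 135 mm.
All pieces are centred on the horizontal centroidal axis, so I = ΣĪ (holes subtracted) = 130 506 405 mm⁴.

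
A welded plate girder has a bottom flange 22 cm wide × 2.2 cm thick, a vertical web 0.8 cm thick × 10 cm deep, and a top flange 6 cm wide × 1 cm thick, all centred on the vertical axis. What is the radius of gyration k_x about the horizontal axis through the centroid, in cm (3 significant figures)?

k_x ≈ 3.94 cm

Break the section into simple shapes (no overlaps), measuring from the bottom-left corner of the bounding box.
Bottom plate: 22 × 2.2, A = 48.4 cm², y = 1.1 cm, Ī = 19.521 cm⁴.
Web plate: 0.8 × 10, A = 8 cm², y = 7.2 cm, Ī = 66.667 cm⁴.
Top plate: 6 × 1, A = 6 cm², y = 12.7 cm, Ī = 0.5 cm⁴.
Centroid: ȳ = ΣA·y / ΣA = 2.9974 cm.
Transfer each piece to the horizontal axis through the centroid using Ī + A·d² with d = y − 2.9974:
  bottom plate: d = -1.8974 cm → contributes +193.77 cm⁴
  web plate: d = 4.2026 cm → contributes +207.96 cm⁴
  top plate: d = 9.7026 cm → contributes +565.34 cm⁴
Total I = 967.07 cm⁴.
Radius of gyration: k = √(I/A) = √(967.07 / 62.4) = 3.9367 cm.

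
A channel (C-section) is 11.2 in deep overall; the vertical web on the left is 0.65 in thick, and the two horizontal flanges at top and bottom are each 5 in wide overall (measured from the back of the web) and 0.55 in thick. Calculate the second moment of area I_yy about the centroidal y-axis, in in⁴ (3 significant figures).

Treat the section as a set of non-overlapping primitives; coordinates are from the bounding-box lower-left.
Web: 0.65 × 11.2, A = 7.28 in², x = 0.325 in, Ī = 0.25632 in⁴.
Top flange (beyond web): 4.35 × 0.55, A = 2.3925 in², x = 2.825 in, Ī = 3.7727 in⁴.
Bottom flange (beyond web): 4.35 × 0.55, A = 2.3925 in², x = 2.825 in, Ī = 3.7727 in⁴.
Centroid: x̄ = ΣA·x / ΣA = 1.3165 in.
Transfer each piece to the centroidal y-axis using Ī + A·d² with d = x − 1.3165:
  web: d = -0.9915 in → contributes +7.4131 in⁴
  top flange (beyond web): d = 1.5085 in → contributes +9.2169 in⁴
  bottom flange (beyond web): d = 1.5085 in → contributes +9.2169 in⁴
Total I = 25.847 in⁴.

I_yy ≈ 25.8 in⁴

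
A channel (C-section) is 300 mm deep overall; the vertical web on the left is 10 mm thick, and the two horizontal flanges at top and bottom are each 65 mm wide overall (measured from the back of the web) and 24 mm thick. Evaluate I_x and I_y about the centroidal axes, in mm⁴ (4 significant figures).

Break the section into simple shapes (no overlaps), measuring from the bottom-left corner of the bounding box.
Web: 10 × 300, A = 3 000 mm², y = 150 mm, Ī = 22 500 000 mm⁴.
Top flange (beyond web): 55 × 24, A = 1 320 mm², y = 288 mm, Ī = 63 360 mm⁴.
Bottom flange (beyond web): 55 × 24, A = 1 320 mm², y = 12 mm, Ī = 63 360 mm⁴.
By symmetry the centroid is at mid-height, ȳ = 150 mm.
Transfer each piece to the centroidal x-axis using Ī + A·d² with d = y − 150:
  web: d = 0 mm → contributes +22 500 000 mm⁴
  top flange (beyond web): d = 138 mm → contributes +25 201 440 mm⁴
  bottom flange (beyond web): d = -138 mm → contributes +25 201 440 mm⁴
Total I = 72 902 880 mm⁴.
For the y-axis: x̄ = 20.2128 mm.
Repeating about the centroidal y-axis gives I_y = 2 173 745 mm⁴.

I_x ≈ 7.290 × 10⁷ mm⁴, I_y ≈ 2.174 × 10⁶ mm⁴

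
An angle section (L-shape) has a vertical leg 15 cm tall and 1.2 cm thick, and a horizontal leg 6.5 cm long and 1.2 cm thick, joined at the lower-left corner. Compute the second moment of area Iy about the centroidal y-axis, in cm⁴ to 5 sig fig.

Iy ≈ 66.686 cm⁴

Decompose the section into non-overlapping parts with the origin at the bottom-left of its bounding rectangle.
Vertical leg: 1.2 × 15, A = 18 cm², x = 0.6 cm, Ī = 2.16 cm⁴.
Horizontal leg (remainder): 5.3 × 1.2, A = 6.36 cm², x = 3.85 cm, Ī = 14.8877 cm⁴.
Centroid: x̄ = ΣA·x / ΣA = 1.448522 cm.
Transfer each piece to the centroidal y-axis using Ī + A·d² with d = x − 1.448522:
  vertical leg: d = -0.8485222 cm → contributes +15.11982 cm⁴
  horizontal leg (remainder): d = 2.401478 cm → contributes +51.56643 cm⁴
Total I = 66.68625 cm⁴.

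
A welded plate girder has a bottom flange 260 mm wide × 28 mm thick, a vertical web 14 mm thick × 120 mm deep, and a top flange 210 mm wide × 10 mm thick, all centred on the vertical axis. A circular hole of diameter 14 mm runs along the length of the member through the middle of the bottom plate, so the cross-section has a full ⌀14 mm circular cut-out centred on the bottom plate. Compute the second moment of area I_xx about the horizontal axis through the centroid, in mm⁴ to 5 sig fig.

Treat the section as a set of non-overlapping primitives; coordinates are from the bounding-box lower-left.
Bottom plate: 260 × 28, A = 7 280 mm², y = 14 mm, Ī = 475626.7 mm⁴.
Web plate: 14 × 120, A = 1 680 mm², y = 88 mm, Ī = 2 016 000 mm⁴.
Top plate: 210 × 10, A = 2 100 mm², y = 153 mm, Ī = 17 500 mm⁴.
Hole (subtracted): ⌀14, A = 153.938 mm², y = 14 mm, Ī = 1885.741 mm⁴.
Centroid: ȳ = ΣA·y / ΣA = 52.1641 mm.
Transfer each piece to the horizontal axis through the centroid using Ī + A·d² with d = y − 52.1641:
  bottom plate: d = -38.1641 mm → contributes +11 078 934 mm⁴
  web plate: d = 35.8359 mm → contributes +4 173 476 mm⁴
  top plate: d = 100.8359 mm → contributes +21 370 047 mm⁴
  hole: d = -38.1641 mm → contributes −226096.2 mm⁴
Total I = 36 396 361 mm⁴.

I_xx ≈ 3.6396 × 10⁷ mm⁴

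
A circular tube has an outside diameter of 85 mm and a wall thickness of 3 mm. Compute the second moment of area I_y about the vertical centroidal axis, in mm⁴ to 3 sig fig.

I_y ≈ 6.50 × 10⁵ mm⁴

Break the section into simple shapes (no overlaps), measuring from the bottom-left corner of the bounding box.
Outer circle: ⌀85, A = 5674.5 mm², x = 42.5 mm, Ī = 2 562 392 mm⁴.
Bore (subtracted): ⌀79, A = 4901.7 mm², x = 42.5 mm, Ī = 1 911 958 mm⁴.
By symmetry the centroid is at mid-width, x̄ = 42.5 mm.
All pieces are centred on the vertical centroidal axis, so I = ΣĪ (holes subtracted) = 650 435 mm⁴.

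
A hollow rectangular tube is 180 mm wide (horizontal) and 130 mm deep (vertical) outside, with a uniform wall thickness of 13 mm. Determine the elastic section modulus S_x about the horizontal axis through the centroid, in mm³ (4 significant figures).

Split into non-overlapping primitives; take the origin at the lower-left of the bounding box.
Outer rectangle: 180 × 130, A = 23 400 mm², y = 65 mm, Ī = 32 955 000 mm⁴.
Inner void (subtracted): 154 × 104, A = 16 016 mm², y = 65 mm, Ī = 14 435 755 mm⁴.
By symmetry the centroid is at mid-height, ȳ = 65 mm.
All pieces are centred on the horizontal axis through the centroid, so I = ΣĪ (holes subtracted) = 18 519 245 mm⁴.
Extreme fibre distance c = 65 mm; S = I/c = 284 911 mm³.

S_x ≈ 2.849 × 10⁵ mm³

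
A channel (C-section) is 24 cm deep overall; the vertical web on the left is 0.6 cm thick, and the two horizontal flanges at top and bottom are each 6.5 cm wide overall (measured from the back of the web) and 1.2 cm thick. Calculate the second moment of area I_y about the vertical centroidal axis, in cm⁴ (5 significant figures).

Break the section into simple shapes (no overlaps), measuring from the bottom-left corner of the bounding box.
Web: 0.6 × 24, A = 14.4 cm², x = 0.3 cm, Ī = 0.432 cm⁴.
Top flange (beyond web): 5.9 × 1.2, A = 7.08 cm², x = 3.55 cm, Ī = 20.5379 cm⁴.
Bottom flange (beyond web): 5.9 × 1.2, A = 7.08 cm², x = 3.55 cm, Ī = 20.5379 cm⁴.
Centroid: x̄ = ΣA·x / ΣA = 1.911345 cm.
Transfer each piece to the vertical centroidal axis using Ī + A·d² with d = x − 1.911345:
  web: d = -1.611345 cm → contributes +37.82061 cm⁴
  top flange (beyond web): d = 1.638655 cm → contributes +39.54906 cm⁴
  bottom flange (beyond web): d = 1.638655 cm → contributes +39.54906 cm⁴
Total I = 116.9187 cm⁴.

I_y ≈ 116.92 cm⁴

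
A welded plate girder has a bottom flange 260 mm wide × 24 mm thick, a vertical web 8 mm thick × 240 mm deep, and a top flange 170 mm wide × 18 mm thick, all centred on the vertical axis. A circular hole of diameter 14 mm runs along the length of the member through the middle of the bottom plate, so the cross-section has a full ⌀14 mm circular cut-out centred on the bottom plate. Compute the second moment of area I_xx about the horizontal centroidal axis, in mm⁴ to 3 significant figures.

I_xx ≈ 1.51 × 10⁸ mm⁴

Split into non-overlapping primitives; take the origin at the lower-left of the bounding box.
Bottom plate: 260 × 24, A = 6 240 mm², y = 12 mm, Ī = 299 520 mm⁴.
Web plate: 8 × 240, A = 1 920 mm², y = 144 mm, Ī = 9 216 000 mm⁴.
Top plate: 170 × 18, A = 3 060 mm², y = 273 mm, Ī = 82 620 mm⁴.
Hole (subtracted): ⌀14, A = 153.94 mm², y = 12 mm, Ī = 1885.7 mm⁴.
Centroid: ȳ = ΣA·y / ΣA = 107.07 mm.
Transfer each piece to the horizontal centroidal axis using Ī + A·d² with d = y − 107.07:
  bottom plate: d = -95.074 mm → contributes +56 703 849 mm⁴
  web plate: d = 36.926 mm → contributes +11 833 910 mm⁴
  top plate: d = 165.93 mm → contributes +84 328 339 mm⁴
  hole: d = -95.074 mm → contributes −1 393 356 mm⁴
Total I = 151 472 742 mm⁴.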